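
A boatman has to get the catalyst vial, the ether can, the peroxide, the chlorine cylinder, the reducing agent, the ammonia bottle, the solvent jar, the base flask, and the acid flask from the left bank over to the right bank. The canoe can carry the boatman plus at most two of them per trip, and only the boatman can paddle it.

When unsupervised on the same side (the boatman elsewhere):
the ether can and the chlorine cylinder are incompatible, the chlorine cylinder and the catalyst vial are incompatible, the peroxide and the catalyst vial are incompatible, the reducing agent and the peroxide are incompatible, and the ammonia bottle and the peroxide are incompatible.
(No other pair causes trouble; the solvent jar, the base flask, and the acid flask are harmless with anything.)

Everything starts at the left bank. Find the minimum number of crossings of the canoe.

Counting alone: the boatman can take at most 2 across per trip to the right bank, so moving all 9 needs at least 5 loaded trips out, with a return between consecutive ones — at least 9 crossings.
The safety rule pushes this higher. Following every safe sequence of crossings, the most of the 9 that can be at the right bank as the canoe arrives there on crossing 9 is 8 — never all 9.
So no plan with fewer than 11 crossings exists, and this one achieves 11:
1. Boatman goes to the right bank with the chlorine cylinder and the peroxide.
2. Boatman goes back to the left bank alone.
3. Boatman goes to the right bank with the ether can.
4. Boatman goes back to the left bank with the chlorine cylinder.
5. Boatman goes to the right bank with the catalyst vial and the reducing agent.
6. Boatman goes back to the left bank with the peroxide.
7. Boatman goes to the right bank with the ammonia bottle and the solvent jar.
8. Boatman goes back to the left bank alone.
9. Boatman goes to the right bank with the acid flask and the base flask.
10. Boatman goes back to the left bank alone.
11. Boatman goes to the right bank with the chlorine cylinder and the peroxide.

11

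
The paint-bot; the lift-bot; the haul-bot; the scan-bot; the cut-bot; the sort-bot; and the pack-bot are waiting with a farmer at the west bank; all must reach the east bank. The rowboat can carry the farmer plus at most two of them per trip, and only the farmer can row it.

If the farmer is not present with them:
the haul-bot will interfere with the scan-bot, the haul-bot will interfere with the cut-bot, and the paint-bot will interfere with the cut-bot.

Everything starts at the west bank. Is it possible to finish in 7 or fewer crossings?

Yes

Yes — this plan uses 7 crossings (≤ 7):
1. Farmer goes to the east bank with the haul-bot and the paint-bot.
2. Farmer goes back to the west bank alone.
3. Farmer goes to the east bank with the lift-bot.
4. Farmer goes back to the west bank alone.
5. Farmer goes to the east bank with the pack-bot and the sort-bot.
6. Farmer goes back to the west bank alone.
7. Farmer goes to the east bank with the cut-bot and the scan-bot.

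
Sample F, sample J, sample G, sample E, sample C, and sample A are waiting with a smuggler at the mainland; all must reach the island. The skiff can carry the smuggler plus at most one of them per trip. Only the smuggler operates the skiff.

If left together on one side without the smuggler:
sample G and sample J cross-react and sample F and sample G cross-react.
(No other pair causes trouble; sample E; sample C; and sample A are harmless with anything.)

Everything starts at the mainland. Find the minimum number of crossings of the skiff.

13

Counting alone: the smuggler can take at most 1 across per trip to the island, so moving all 6 needs at least 6 loaded trips out, with a return between consecutive ones — at least 11 crossings.
The safety rule pushes this higher. Following every safe sequence of crossings, the most of the 6 that can be at the island as the skiff arrives there on crossing 11 is 5 — never all 6.
So no plan with fewer than 13 crossings exists, and this one achieves 13:
1. Smuggler goes to the island with sample G.  [the mainland: sample A, sample C, sample E, sample F, sample J | the island: sample G]
2. Smuggler goes back to the mainland alone.  [the mainland: sample A, sample C, sample E, sample F, sample J | the island: sample G]
3. Smuggler goes to the island with sample F.  [the mainland: sample A, sample C, sample E, sample J | the island: sample F, sample G]
4. Smuggler goes back to the mainland with sample G.  [the mainland: sample A, sample C, sample E, sample G, sample J | the island: sample F]
5. Smuggler goes to the island with sample J.  [the mainland: sample A, sample C, sample E, sample G | the island: sample F, sample J]
6. Smuggler goes back to the mainland alone.  [the mainland: sample A, sample C, sample E, sample G | the island: sample F, sample J]
7. Smuggler goes to the island with sample E.  [the mainland: sample A, sample C, sample G | the island: sample E, sample F, sample J]
8. Smuggler goes back to the mainland alone.  [the mainland: sample A, sample C, sample G | the island: sample E, sample F, sample J]
9. Smuggler goes to the island with sample C.  [the mainland: sample A, sample G | the island: sample C, sample E, sample F, sample J]
10. Smuggler goes back to the mainland alone.  [the mainland: sample A, sample G | the island: sample C, sample E, sample F, sample J]
11. Smuggler goes to the island with sample A.  [the mainland: sample G | the island: sample A, sample C, sample E, sample F, sample J]
12. Smuggler goes back to the mainland alone.  [the mainland: sample G | the island: sample A, sample C, sample E, sample F, sample J]
13. Smuggler goes to the island with sample G.  [the mainland: — | the island: sample A, sample C, sample E, sample F, sample G, sample J]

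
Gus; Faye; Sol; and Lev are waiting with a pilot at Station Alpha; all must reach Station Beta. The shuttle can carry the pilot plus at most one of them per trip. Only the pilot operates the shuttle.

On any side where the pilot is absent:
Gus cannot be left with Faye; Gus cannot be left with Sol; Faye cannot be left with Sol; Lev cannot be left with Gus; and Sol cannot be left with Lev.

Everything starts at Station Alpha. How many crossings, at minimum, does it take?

impossible

Whatever the first load, the items left behind include a forbidden pair without the pilot. No opening move is safe, so no plan exists.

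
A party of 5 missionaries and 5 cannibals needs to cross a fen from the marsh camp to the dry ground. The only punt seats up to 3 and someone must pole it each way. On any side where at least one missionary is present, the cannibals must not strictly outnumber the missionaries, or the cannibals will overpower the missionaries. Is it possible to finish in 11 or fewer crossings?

Yes — this plan uses 11 crossings (≤ 11):
1. 2 cannibals → the dry ground.  (the marsh camp: 5M 3C; the dry ground: 0M 2C)
2. 1 cannibal ← the marsh camp.  (the marsh camp: 5M 4C; the dry ground: 0M 1C)
3. 3 cannibals → the dry ground.  (the marsh camp: 5M 1C; the dry ground: 0M 4C)
4. 1 cannibal ← the marsh camp.  (the marsh camp: 5M 2C; the dry ground: 0M 3C)
5. 3 missionaries → the dry ground.  (the marsh camp: 2M 2C; the dry ground: 3M 3C)
6. 1 missionary and 1 cannibal ← the marsh camp.  (the marsh camp: 3M 3C; the dry ground: 2M 2C)
7. 3 missionaries → the dry ground.  (the marsh camp: 0M 3C; the dry ground: 5M 2C)
8. 1 cannibal ← the marsh camp.  (the marsh camp: 0M 4C; the dry ground: 5M 1C)
9. 2 cannibals → the dry ground.  (the marsh camp: 0M 2C; the dry ground: 5M 3C)
10. 1 cannibal ← the marsh camp.  (the marsh camp: 0M 3C; the dry ground: 5M 2C)
11. 3 cannibals → the dry ground.  (the marsh camp: 0M 0C; the dry ground: 5M 5C)

Yes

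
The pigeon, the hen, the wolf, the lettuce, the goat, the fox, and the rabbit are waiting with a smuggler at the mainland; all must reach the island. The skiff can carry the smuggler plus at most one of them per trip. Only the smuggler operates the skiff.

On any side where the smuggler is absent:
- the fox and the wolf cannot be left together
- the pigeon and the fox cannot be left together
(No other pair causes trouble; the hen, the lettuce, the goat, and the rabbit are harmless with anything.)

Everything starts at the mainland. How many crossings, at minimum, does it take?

Counting alone: the smuggler can take at most 1 across per trip to the island, so moving all 7 needs at least 7 loaded trips out, with a return between consecutive ones — at least 13 crossings.
The safety rule pushes this higher. Following every safe sequence of crossings, the most of the 7 that can be at the island as the skiff arrives there on crossing 13 is 6 — never all 7.
So no plan with fewer than 15 crossings exists, and this one achieves 15:
1. Smuggler goes to the island with the fox.  [the mainland: the goat, the hen, the lettuce, the pigeon, the rabbit, the wolf | the island: the fox]
2. Smuggler goes back to the mainland alone.  [the mainland: the goat, the hen, the lettuce, the pigeon, the rabbit, the wolf | the island: the fox]
3. Smuggler goes to the island with the pigeon.  [the mainland: the goat, the hen, the lettuce, the rabbit, the wolf | the island: the fox, the pigeon]
4. Smuggler goes back to the mainland with the fox.  [the mainland: the fox, the goat, the hen, the lettuce, the rabbit, the wolf | the island: the pigeon]
5. Smuggler goes to the island with the wolf.  [the mainland: the fox, the goat, the hen, the lettuce, the rabbit | the island: the pigeon, the wolf]
6. Smuggler goes back to the mainland alone.  [the mainland: the fox, the goat, the hen, the lettuce, the rabbit | the island: the pigeon, the wolf]
7. Smuggler goes to the island with the hen.  [the mainland: the fox, the goat, the lettuce, the rabbit | the island: the hen, the pigeon, the wolf]
8. Smuggler goes back to the mainland alone.  [the mainland: the fox, the goat, the lettuce, the rabbit | the island: the hen, the pigeon, the wolf]
9. Smuggler goes to the island with the lettuce.  [the mainland: the fox, the goat, the rabbit | the island: the hen, the lettuce, the pigeon, the wolf]
10. Smuggler goes back to the mainland alone.  [the mainland: the fox, the goat, the rabbit | the island: the hen, the lettuce, the pigeon, the wolf]
11. Smuggler goes to the island with the goat.  [the mainland: the fox, the rabbit | the island: the goat, the hen, the lettuce, the pigeon, the wolf]
12. Smuggler goes back to the mainland alone.  [the mainland: the fox, the rabbit | the island: the goat, the hen, the lettuce, the pigeon, the wolf]
13. Smuggler goes to the island with the rabbit.  [the mainland: the fox | the island: the goat, the hen, the lettuce, the pigeon, the rabbit, the wolf]
14. Smuggler goes back to the mainland alone.  [the mainland: the fox | the island: the goat, the hen, the lettuce, the pigeon, the rabbit, the wolf]
15. Smuggler goes to the island with the fox.  [the mainland: — | the island: the fox, the goat, the hen, the lettuce, the pigeon, the rabbit, the wolf]

15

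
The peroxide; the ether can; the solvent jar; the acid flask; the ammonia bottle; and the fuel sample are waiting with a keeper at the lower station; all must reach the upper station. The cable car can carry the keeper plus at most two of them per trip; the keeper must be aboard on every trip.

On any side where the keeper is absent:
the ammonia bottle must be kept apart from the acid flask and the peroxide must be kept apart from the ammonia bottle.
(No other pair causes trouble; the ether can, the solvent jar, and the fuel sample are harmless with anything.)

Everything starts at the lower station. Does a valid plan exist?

Yes

1. Keeper goes to the upper station with the acid flask and the peroxide.
2. Keeper goes back to the lower station alone.
3. Keeper goes to the upper station with the ether can and the solvent jar.
4. Keeper goes back to the lower station alone.
5. Keeper goes to the upper station with the ammonia bottle and the fuel sample.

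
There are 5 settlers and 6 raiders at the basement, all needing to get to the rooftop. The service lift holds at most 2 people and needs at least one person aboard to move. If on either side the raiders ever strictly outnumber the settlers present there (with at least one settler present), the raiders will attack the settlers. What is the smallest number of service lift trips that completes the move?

The raiders already outnumber the settlers at the basement before anyone moves, so the starting position itself is disallowed.

impossible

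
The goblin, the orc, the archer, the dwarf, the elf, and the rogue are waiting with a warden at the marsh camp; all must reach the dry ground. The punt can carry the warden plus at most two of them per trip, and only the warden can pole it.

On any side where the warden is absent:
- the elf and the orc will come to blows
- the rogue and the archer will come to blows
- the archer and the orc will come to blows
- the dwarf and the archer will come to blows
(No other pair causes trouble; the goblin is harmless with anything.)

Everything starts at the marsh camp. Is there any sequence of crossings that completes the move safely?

Yes

1. Warden goes to the dry ground with the archer and the orc.  [the marsh camp: the dwarf, the elf, the goblin, the rogue | the dry ground: the archer, the orc]
2. Warden goes back to the marsh camp with the orc.  [the marsh camp: the dwarf, the elf, the goblin, the orc, the rogue | the dry ground: the archer]
3. Warden goes to the dry ground with the goblin and the orc.  [the marsh camp: the dwarf, the elf, the rogue | the dry ground: the archer, the goblin, the orc]
4. Warden goes back to the marsh camp with the archer.  [the marsh camp: the archer, the dwarf, the elf, the rogue | the dry ground: the goblin, the orc]
5. Warden goes to the dry ground with the dwarf and the rogue.  [the marsh camp: the archer, the elf | the dry ground: the dwarf, the goblin, the orc, the rogue]
6. Warden goes back to the marsh camp alone.  [the marsh camp: the archer, the elf | the dry ground: the dwarf, the goblin, the orc, the rogue]
7. Warden goes to the dry ground with the archer and the elf.  [the marsh camp: — | the dry ground: the archer, the dwarf, the elf, the goblin, the orc, the rogue]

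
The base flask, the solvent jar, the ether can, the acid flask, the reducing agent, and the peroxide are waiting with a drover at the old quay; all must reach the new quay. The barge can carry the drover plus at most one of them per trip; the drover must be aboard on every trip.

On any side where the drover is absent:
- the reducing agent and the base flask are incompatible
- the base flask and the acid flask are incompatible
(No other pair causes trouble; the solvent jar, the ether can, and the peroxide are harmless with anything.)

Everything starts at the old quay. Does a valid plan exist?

1. Drover goes to the new quay with the base flask.
2. Drover goes back to the old quay alone.
3. Drover goes to the new quay with the solvent jar.
4. Drover goes back to the old quay alone.
5. Drover goes to the new quay with the ether can.
6. Drover goes back to the old quay alone.
7. Drover goes to the new quay with the acid flask.
8. Drover goes back to the old quay with the base flask.
9. Drover goes to the new quay with the reducing agent.
10. Drover goes back to the old quay alone.
11. Drover goes to the new quay with the peroxide.
12. Drover goes back to the old quay alone.
13. Drover goes to the new quay with the base flask.

Yes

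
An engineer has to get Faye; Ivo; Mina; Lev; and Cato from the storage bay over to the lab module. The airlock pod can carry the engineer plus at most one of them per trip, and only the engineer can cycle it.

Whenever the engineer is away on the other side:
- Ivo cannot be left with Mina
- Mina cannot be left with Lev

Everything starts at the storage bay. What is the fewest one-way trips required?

11

Counting alone: the engineer can take at most 1 across per trip to the lab module, so moving all 5 needs at least 5 loaded trips out, with a return between consecutive ones — at least 9 crossings.
The safety rule pushes this higher. Following every safe sequence of crossings, the most of the 5 that can be at the lab module as the airlock pod arrives there on crossing 9 is 4 — never all 5.
So no plan with fewer than 11 crossings exists, and this one achieves 11:
1. Engineer goes to the lab module with Mina.  [the storage bay: Cato, Faye, Ivo, Lev | the lab module: Mina]
2. Engineer goes back to the storage bay alone.  [the storage bay: Cato, Faye, Ivo, Lev | the lab module: Mina]
3. Engineer goes to the lab module with Faye.  [the storage bay: Cato, Ivo, Lev | the lab module: Faye, Mina]
4. Engineer goes back to the storage bay alone.  [the storage bay: Cato, Ivo, Lev | the lab module: Faye, Mina]
5. Engineer goes to the lab module with Ivo.  [the storage bay: Cato, Lev | the lab module: Faye, Ivo, Mina]
6. Engineer goes back to the storage bay with Mina.  [the storage bay: Cato, Lev, Mina | the lab module: Faye, Ivo]
7. Engineer goes to the lab module with Lev.  [the storage bay: Cato, Mina | the lab module: Faye, Ivo, Lev]
8. Engineer goes back to the storage bay alone.  [the storage bay: Cato, Mina | the lab module: Faye, Ivo, Lev]
9. Engineer goes to the lab module with Cato.  [the storage bay: Mina | the lab module: Cato, Faye, Ivo, Lev]
10. Engineer goes back to the storage bay alone.  [the storage bay: Mina | the lab module: Cato, Faye, Ivo, Lev]
11. Engineer goes to the lab module with Mina.  [the storage bay: — | the lab module: Cato, Faye, Ivo, Lev, Mina]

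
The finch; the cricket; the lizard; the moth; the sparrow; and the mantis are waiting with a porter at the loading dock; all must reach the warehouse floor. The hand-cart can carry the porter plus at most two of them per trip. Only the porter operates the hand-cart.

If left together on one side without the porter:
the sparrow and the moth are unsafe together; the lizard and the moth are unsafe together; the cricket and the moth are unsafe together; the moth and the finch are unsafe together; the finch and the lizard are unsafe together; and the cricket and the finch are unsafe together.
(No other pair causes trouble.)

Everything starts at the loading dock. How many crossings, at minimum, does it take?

9

Counting alone: the porter can take at most 2 across per trip to the warehouse floor, so moving all 6 needs at least 3 loaded trips out, with a return between consecutive ones — at least 5 crossings.
The safety rule pushes this higher. Following every safe sequence of crossings, the most of the 6 that can be at the warehouse floor as the hand-cart arrives there on crossings 5, 7 is 4, 5 respectively — never all 6.
So no plan with fewer than 9 crossings exists, and this one achieves 9:
1. Porter goes to the warehouse floor with the finch and the moth.  [the loading dock: the cricket, the lizard, the mantis, the sparrow | the warehouse floor: the finch, the moth]
2. Porter goes back to the loading dock with the finch.  [the loading dock: the cricket, the finch, the lizard, the mantis, the sparrow | the warehouse floor: the moth]
3. Porter goes to the warehouse floor with the finch and the sparrow.  [the loading dock: the cricket, the lizard, the mantis | the warehouse floor: the finch, the moth, the sparrow]
4. Porter goes back to the loading dock with the moth.  [the loading dock: the cricket, the lizard, the mantis, the moth | the warehouse floor: the finch, the sparrow]
5. Porter goes to the warehouse floor with the cricket and the lizard.  [the loading dock: the mantis, the moth | the warehouse floor: the cricket, the finch, the lizard, the sparrow]
6. Porter goes back to the loading dock with the finch.  [the loading dock: the finch, the mantis, the moth | the warehouse floor: the cricket, the lizard, the sparrow]
7. Porter goes to the warehouse floor with the finch and the mantis.  [the loading dock: the moth | the warehouse floor: the cricket, the finch, the lizard, the mantis, the sparrow]
8. Porter goes back to the loading dock with the finch.  [the loading dock: the finch, the moth | the warehouse floor: the cricket, the lizard, the mantis, the sparrow]
9. Porter goes to the warehouse floor with the finch and the moth.  [the loading dock: — | the warehouse floor: the cricket, the finch, the lizard, the mantis, the moth, the sparrow]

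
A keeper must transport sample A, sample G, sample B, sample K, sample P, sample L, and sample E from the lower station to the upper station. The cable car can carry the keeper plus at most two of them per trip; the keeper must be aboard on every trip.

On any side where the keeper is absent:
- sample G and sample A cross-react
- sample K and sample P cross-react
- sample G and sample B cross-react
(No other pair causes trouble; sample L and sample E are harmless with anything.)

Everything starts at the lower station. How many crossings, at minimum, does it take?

7

Counting alone: the keeper can take at most 2 across per trip to the upper station, so moving all 7 needs at least 4 loaded trips out, with a return between consecutive ones — at least 7 crossings.
The plan below uses exactly 7 crossings, so it is optimal:
1. Keeper goes to the upper station with sample G and sample K.
2. Keeper goes back to the lower station alone.
3. Keeper goes to the upper station with sample A and sample B.
4. Keeper goes back to the lower station with sample G.
5. Keeper goes to the upper station with sample E and sample L.
6. Keeper goes back to the lower station alone.
7. Keeper goes to the upper station with sample G and sample P.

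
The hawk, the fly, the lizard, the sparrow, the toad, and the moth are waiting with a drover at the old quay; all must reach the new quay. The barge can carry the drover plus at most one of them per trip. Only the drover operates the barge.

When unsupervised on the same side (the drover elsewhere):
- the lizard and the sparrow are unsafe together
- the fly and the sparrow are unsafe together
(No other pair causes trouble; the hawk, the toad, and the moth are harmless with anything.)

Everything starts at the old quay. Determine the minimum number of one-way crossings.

Counting alone: the drover can take at most 1 across per trip to the new quay, so moving all 6 needs at least 6 loaded trips out, with a return between consecutive ones — at least 11 crossings.
The safety rule pushes this higher. Following every safe sequence of crossings, the most of the 6 that can be at the new quay as the barge arrives there on crossing 11 is 5 — never all 6.
So no plan with fewer than 13 crossings exists, and this one achieves 13:
1. Drover goes to the new quay with the sparrow.  [the old quay: the fly, the hawk, the lizard, the moth, the toad | the new quay: the sparrow]
2. Drover goes back to the old quay alone.  [the old quay: the fly, the hawk, the lizard, the moth, the toad | the new quay: the sparrow]
3. Drover goes to the new quay with the hawk.  [the old quay: the fly, the lizard, the moth, the toad | the new quay: the hawk, the sparrow]
4. Drover goes back to the old quay alone.  [the old quay: the fly, the lizard, the moth, the toad | the new quay: the hawk, the sparrow]
5. Drover goes to the new quay with the fly.  [the old quay: the lizard, the moth, the toad | the new quay: the fly, the hawk, the sparrow]
6. Drover goes back to the old quay with the sparrow.  [the old quay: the lizard, the moth, the sparrow, the toad | the new quay: the fly, the hawk]
7. Drover goes to the new quay with the lizard.  [the old quay: the moth, the sparrow, the toad | the new quay: the fly, the hawk, the lizard]
8. Drover goes back to the old quay alone.  [the old quay: the moth, the sparrow, the toad | the new quay: the fly, the hawk, the lizard]
9. Drover goes to the new quay with the toad.  [the old quay: the moth, the sparrow | the new quay: the fly, the hawk, the lizard, the toad]
10. Drover goes back to the old quay alone.  [the old quay: the moth, the sparrow | the new quay: the fly, the hawk, the lizard, the toad]
11. Drover goes to the new quay with the moth.  [the old quay: the sparrow | the new quay: the fly, the hawk, the lizard, the moth, the toad]
12. Drover goes back to the old quay alone.  [the old quay: the sparrow | the new quay: the fly, the hawk, the lizard, the moth, the toad]
13. Drover goes to the new quay with the sparrow.  [the old quay: — | the new quay: the fly, the hawk, the lizard, the moth, the sparrow, the toad]

13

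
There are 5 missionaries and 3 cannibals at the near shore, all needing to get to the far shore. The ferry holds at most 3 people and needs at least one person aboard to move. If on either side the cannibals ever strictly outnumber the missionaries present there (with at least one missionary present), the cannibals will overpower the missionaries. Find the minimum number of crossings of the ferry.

7

Counting alone: each trip to the far shore takes at most 3 across and each return brings at least 1 back, so after t trips out (and t−1 returns) at most 3t − (t−1) of the 8 are across; that first reaches 8 at t = 4, so at least 7 crossings are needed.
The plan below uses exactly 7 crossings, so it is optimal:
1. 2 cannibals → the far shore.  (the near shore: 5M 1C; the far shore: 0M 2C)
2. 1 cannibal ← the near shore.  (the near shore: 5M 2C; the far shore: 0M 1C)
3. 2 missionaries and 1 cannibal → the far shore.  (the near shore: 3M 1C; the far shore: 2M 2C)
4. 1 cannibal ← the near shore.  (the near shore: 3M 2C; the far shore: 2M 1C)
5. 1 missionary and 2 cannibals → the far shore.  (the near shore: 2M 0C; the far shore: 3M 3C)
6. 1 cannibal ← the near shore.  (the near shore: 2M 1C; the far shore: 3M 2C)
7. 2 missionaries and 1 cannibal → the far shore.  (the near shore: 0M 0C; the far shore: 5M 3C)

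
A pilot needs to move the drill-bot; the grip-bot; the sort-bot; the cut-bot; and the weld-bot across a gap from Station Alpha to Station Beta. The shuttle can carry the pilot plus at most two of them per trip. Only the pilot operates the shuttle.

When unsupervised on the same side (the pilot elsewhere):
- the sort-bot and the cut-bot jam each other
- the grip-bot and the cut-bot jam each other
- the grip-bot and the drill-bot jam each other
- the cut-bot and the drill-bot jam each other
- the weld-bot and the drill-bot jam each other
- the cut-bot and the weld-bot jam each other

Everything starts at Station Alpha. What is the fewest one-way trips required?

7

Counting alone: the pilot can take at most 2 across per trip to Station Beta, so moving all 5 needs at least 3 loaded trips out, with a return between consecutive ones — at least 5 crossings.
The safety rule pushes this higher. Following every safe sequence of crossings, the most of the 5 that can be at Station Beta as the shuttle arrives there on crossing 5 is 4 — never all 5.
So no plan with fewer than 7 crossings exists, and this one achieves 7:
1. Pilot goes to Station Beta with the cut-bot and the drill-bot.
2. Pilot goes back to Station Alpha with the drill-bot.
3. Pilot goes to Station Beta with the drill-bot and the sort-bot.
4. Pilot goes back to Station Alpha with the cut-bot.
5. Pilot goes to Station Beta with the grip-bot and the weld-bot.
6. Pilot goes back to Station Alpha with the drill-bot.
7. Pilot goes to Station Beta with the cut-bot and the drill-bot.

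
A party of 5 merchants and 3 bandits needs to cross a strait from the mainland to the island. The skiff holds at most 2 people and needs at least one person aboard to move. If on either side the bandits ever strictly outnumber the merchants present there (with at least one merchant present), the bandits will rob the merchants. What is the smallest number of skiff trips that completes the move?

13

Counting alone: each trip to the island takes at most 2 across and each return brings at least 1 back, so after t trips out (and t−1 returns) at most 2t − (t−1) of the 8 are across; that first reaches 8 at t = 7, so at least 13 crossings are needed.
The plan below uses exactly 13 crossings, so it is optimal:
1. 2 bandits → the island.  (the mainland: 5M 1B; the island: 0M 2B)
2. 1 bandit ← the mainland.  (the mainland: 5M 2B; the island: 0M 1B)
3. 2 bandits → the island.  (the mainland: 5M 0B; the island: 0M 3B)
4. 1 bandit ← the mainland.  (the mainland: 5M 1B; the island: 0M 2B)
5. 2 merchants → the island.  (the mainland: 3M 1B; the island: 2M 2B)
6. 1 bandit ← the mainland.  (the mainland: 3M 2B; the island: 2M 1B)
7. 1 merchant and 1 bandit → the island.  (the mainland: 2M 1B; the island: 3M 2B)
8. 1 bandit ← the mainland.  (the mainland: 2M 2B; the island: 3M 1B)
9. 2 bandits → the island.  (the mainland: 2M 0B; the island: 3M 3B)
10. 1 bandit ← the mainland.  (the mainland: 2M 1B; the island: 3M 2B)
11. 1 merchant and 1 bandit → the island.  (the mainland: 1M 0B; the island: 4M 3B)
12. 1 bandit ← the mainland.  (the mainland: 1M 1B; the island: 4M 2B)
13. 1 merchant and 1 bandit → the island.  (the mainland: 0M 0B; the island: 5M 3B)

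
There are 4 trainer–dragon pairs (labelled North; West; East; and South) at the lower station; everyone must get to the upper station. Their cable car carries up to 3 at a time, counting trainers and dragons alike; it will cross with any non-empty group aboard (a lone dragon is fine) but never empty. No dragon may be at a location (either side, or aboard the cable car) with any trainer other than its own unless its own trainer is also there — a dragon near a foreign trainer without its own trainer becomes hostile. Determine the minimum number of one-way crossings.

Counting alone: each trip to the upper station takes at most 3 across and each return brings at least 1 back, so after t trips out (and t−1 returns) at most 3t − (t−1) of the 8 are across; that first reaches 8 at t = 4, so at least 7 crossings are needed.
The safety rule pushes this higher. Following every safe sequence of crossings, the most of the 8 that can be at the upper station as the cable car arrives there on crossing 7 is 7 — never all 8.
So no plan with fewer than 9 crossings exists, and this one achieves 9:
1. dragon North and trainer North cross → the upper station.
2. trainer North crosses ← the lower station.
3. dragon West, trainer North, and trainer West cross → the upper station.
4. dragon North and trainer North cross ← the lower station.
5. trainer East, trainer North, and trainer South cross → the upper station.
6. dragon West crosses ← the lower station.
7. dragon North and dragon West cross → the upper station.
8. dragon North crosses ← the lower station.
9. dragon East, dragon North, and dragon South cross → the upper station.

9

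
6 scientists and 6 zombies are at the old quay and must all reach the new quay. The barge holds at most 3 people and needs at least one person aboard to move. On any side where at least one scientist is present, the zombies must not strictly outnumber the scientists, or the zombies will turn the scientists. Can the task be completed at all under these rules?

Following every safe sequence of crossings from the start, the most of the 12 that can be at the new quay as the barge arrives there on crossings 1, 3, 5 is 3, 5, 6 respectively; the best ever achieved is 6 of 12.
From crossing 7 on, no configuration arises that was not already reachable earlier: only 17 distinct safe configurations (who is on which side, and where the barge is) can ever be reached, none of them has everyone across, and every continuation just revisits them. They are: 0 scientists + 0 zombies across (barge back at the start); 0 scientists + 1 zombie across (barge there); 0 scientists + 1 zombie across (barge back at the start); 0 scientists + 2 zombies across (barge there); 0 scientists + 2 zombies across (barge back at the start); 0 scientists + 3 zombies across (barge there); 0 scientists + 3 zombies across (barge back at the start); 0 scientists + 4 zombies across (barge there); 0 scientists + 4 zombies across (barge back at the start); 0 scientists + 5 zombies across (barge there); 0 scientists + 5 zombies across (barge back at the start); 0 scientists + 6 zombies across (barge there); 1 scientist + 1 zombie across (barge there); 1 scientist + 1 zombie across (barge back at the start); 2 scientists + 2 zombies across (barge there); 2 scientists + 2 zombies across (barge back at the start); 3 scientists + 3 zombies across (barge there). So no valid plan exists.

No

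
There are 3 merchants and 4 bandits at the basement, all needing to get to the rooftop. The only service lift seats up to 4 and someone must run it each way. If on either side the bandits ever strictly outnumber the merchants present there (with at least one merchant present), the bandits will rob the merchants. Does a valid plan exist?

The bandits already outnumber the merchants at the basement before anyone moves, so the starting position itself is disallowed.

No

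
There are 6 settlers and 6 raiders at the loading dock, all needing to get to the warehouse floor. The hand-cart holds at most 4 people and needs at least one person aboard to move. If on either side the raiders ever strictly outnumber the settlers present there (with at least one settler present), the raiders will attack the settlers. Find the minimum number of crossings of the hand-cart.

9

Counting alone: each trip to the warehouse floor takes at most 4 across and each return brings at least 1 back, so after t trips out (and t−1 returns) at most 4t − (t−1) of the 12 are across; that first reaches 12 at t = 4, so at least 7 crossings are needed.
The safety rule pushes this higher. Following every safe sequence of crossings, the most of the 12 that can be at the warehouse floor as the hand-cart arrives there on crossing 7 is 11 — never all 12.
So no plan with fewer than 9 crossings exists, and this one achieves 9:
1. 2 raiders → the warehouse floor.  (the loading dock: 6S 4R; the warehouse floor: 0S 2R)
2. 1 raider ← the loading dock.  (the loading dock: 6S 5R; the warehouse floor: 0S 1R)
3. 4 raiders → the warehouse floor.  (the loading dock: 6S 1R; the warehouse floor: 0S 5R)
4. 1 raider ← the loading dock.  (the loading dock: 6S 2R; the warehouse floor: 0S 4R)
5. 4 settlers → the warehouse floor.  (the loading dock: 2S 2R; the warehouse floor: 4S 4R)
6. 1 settler and 1 raider ← the loading dock.  (the loading dock: 3S 3R; the warehouse floor: 3S 3R)
7. 2 settlers and 2 raiders → the warehouse floor.  (the loading dock: 1S 1R; the warehouse floor: 5S 5R)
8. 1 settler and 1 raider ← the loading dock.  (the loading dock: 2S 2R; the warehouse floor: 4S 4R)
9. 2 settlers and 2 raiders → the warehouse floor.  (the loading dock: 0S 0R; the warehouse floor: 6S 6R)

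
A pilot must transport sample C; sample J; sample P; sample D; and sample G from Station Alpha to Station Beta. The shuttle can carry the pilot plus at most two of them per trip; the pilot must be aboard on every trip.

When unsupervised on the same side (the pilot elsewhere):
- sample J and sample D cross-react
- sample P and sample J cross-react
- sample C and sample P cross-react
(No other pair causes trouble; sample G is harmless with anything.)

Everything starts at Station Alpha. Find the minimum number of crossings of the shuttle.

Counting alone: the pilot can take at most 2 across per trip to Station Beta, so moving all 5 needs at least 3 loaded trips out, with a return between consecutive ones — at least 5 crossings.
The plan below uses exactly 5 crossings, so it is optimal:
1. Pilot goes to Station Beta with sample C and sample J.  [Station Alpha: sample D, sample G, sample P | Station Beta: sample C, sample J]
2. Pilot goes back to Station Alpha alone.  [Station Alpha: sample D, sample G, sample P | Station Beta: sample C, sample J]
3. Pilot goes to Station Beta with sample G.  [Station Alpha: sample D, sample P | Station Beta: sample C, sample G, sample J]
4. Pilot goes back to Station Alpha alone.  [Station Alpha: sample D, sample P | Station Beta: sample C, sample G, sample J]
5. Pilot goes to Station Beta with sample D and sample P.  [Station Alpha: — | Station Beta: sample C, sample D, sample G, sample J, sample P]

5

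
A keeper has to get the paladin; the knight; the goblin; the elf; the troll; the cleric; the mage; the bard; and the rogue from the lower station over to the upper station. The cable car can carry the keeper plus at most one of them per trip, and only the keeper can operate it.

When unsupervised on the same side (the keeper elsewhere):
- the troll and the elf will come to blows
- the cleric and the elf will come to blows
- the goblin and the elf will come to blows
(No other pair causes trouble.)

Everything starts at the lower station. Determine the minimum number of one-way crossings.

Following every safe sequence of crossings from the start, the most of the 9 that can be at the upper station as the cable car arrives there on crossings 1, 3, 5, 7, 9, 11, 13 is 1, 2, 3, 4, 5, 6, 7 respectively; the best ever achieved is 7 of 9.
From crossing 15 on, no configuration arises that was not already reachable earlier: only 288 distinct safe configurations (who is on which side, and where the cable car is) can ever be reached, none of them has everyone across, and every continuation just revisits them. So no valid plan exists.

impossible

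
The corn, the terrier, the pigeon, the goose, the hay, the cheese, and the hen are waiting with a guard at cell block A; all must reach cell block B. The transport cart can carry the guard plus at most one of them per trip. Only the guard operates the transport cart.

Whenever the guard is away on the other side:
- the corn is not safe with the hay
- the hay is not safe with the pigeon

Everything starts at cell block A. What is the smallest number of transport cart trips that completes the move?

Counting alone: the guard can take at most 1 across per trip to cell block B, so moving all 7 needs at least 7 loaded trips out, with a return between consecutive ones — at least 13 crossings.
The safety rule pushes this higher. Following every safe sequence of crossings, the most of the 7 that can be at cell block B as the transport cart arrives there on crossing 13 is 6 — never all 7.
So no plan with fewer than 15 crossings exists, and this one achieves 15:
1. Guard goes to cell block B with the hay.  [cell block A: the cheese, the corn, the goose, the hen, the pigeon, the terrier | cell block B: the hay]
2. Guard goes back to cell block A alone.  [cell block A: the cheese, the corn, the goose, the hen, the pigeon, the terrier | cell block B: the hay]
3. Guard goes to cell block B with the corn.  [cell block A: the cheese, the goose, the hen, the pigeon, the terrier | cell block B: the corn, the hay]
4. Guard goes back to cell block A with the hay.  [cell block A: the cheese, the goose, the hay, the hen, the pigeon, the terrier | cell block B: the corn]
5. Guard goes to cell block B with the pigeon.  [cell block A: the cheese, the goose, the hay, the hen, the terrier | cell block B: the corn, the pigeon]
6. Guard goes back to cell block A alone.  [cell block A: the cheese, the goose, the hay, the hen, the terrier | cell block B: the corn, the pigeon]
7. Guard goes to cell block B with the terrier.  [cell block A: the cheese, the goose, the hay, the hen | cell block B: the corn, the pigeon, the terrier]
8. Guard goes back to cell block A alone.  [cell block A: the cheese, the goose, the hay, the hen | cell block B: the corn, the pigeon, the terrier]
9. Guard goes to cell block B with the goose.  [cell block A: the cheese, the hay, the hen | cell block B: the corn, the goose, the pigeon, the terrier]
10. Guard goes back to cell block A alone.  [cell block A: the cheese, the hay, the hen | cell block B: the corn, the goose, the pigeon, the terrier]
11. Guard goes to cell block B with the cheese.  [cell block A: the hay, the hen | cell block B: the cheese, the corn, the goose, the pigeon, the terrier]
12. Guard goes back to cell block A alone.  [cell block A: the hay, the hen | cell block B: the cheese, the corn, the goose, the pigeon, the terrier]
13. Guard goes to cell block B with the hen.  [cell block A: the hay | cell block B: the cheese, the corn, the goose, the hen, the pigeon, the terrier]
14. Guard goes back to cell block A alone.  [cell block A: the hay | cell block B: the cheese, the corn, the goose, the hen, the pigeon, the terrier]
15. Guard goes to cell block B with the hay.  [cell block A: — | cell block B: the cheese, the corn, the goose, the hay, the hen, the pigeon, the terrier]

15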